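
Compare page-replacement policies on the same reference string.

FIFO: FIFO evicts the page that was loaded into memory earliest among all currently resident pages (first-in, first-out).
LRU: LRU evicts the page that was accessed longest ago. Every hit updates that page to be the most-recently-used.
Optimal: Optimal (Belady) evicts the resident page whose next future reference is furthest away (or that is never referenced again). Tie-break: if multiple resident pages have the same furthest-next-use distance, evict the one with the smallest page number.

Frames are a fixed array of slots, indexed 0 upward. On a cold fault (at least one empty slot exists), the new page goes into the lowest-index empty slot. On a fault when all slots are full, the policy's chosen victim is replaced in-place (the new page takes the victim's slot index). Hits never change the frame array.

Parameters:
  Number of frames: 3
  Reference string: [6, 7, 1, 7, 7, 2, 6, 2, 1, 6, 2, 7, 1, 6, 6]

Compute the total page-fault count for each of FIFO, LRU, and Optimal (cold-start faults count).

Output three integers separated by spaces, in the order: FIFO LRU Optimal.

Answer: 7 9 5

Derivation:
--- FIFO ---
  step 0: ref 6 -> FAULT, frames=[6,-,-] (faults so far: 1)
  step 1: ref 7 -> FAULT, frames=[6,7,-] (faults so far: 2)
  step 2: ref 1 -> FAULT, frames=[6,7,1] (faults so far: 3)
  step 3: ref 7 -> HIT, frames=[6,7,1] (faults so far: 3)
  step 4: ref 7 -> HIT, frames=[6,7,1] (faults so far: 3)
  step 5: ref 2 -> FAULT, evict 6, frames=[2,7,1] (faults so far: 4)
  step 6: ref 6 -> FAULT, evict 7, frames=[2,6,1] (faults so far: 5)
  step 7: ref 2 -> HIT, frames=[2,6,1] (faults so far: 5)
  step 8: ref 1 -> HIT, frames=[2,6,1] (faults so far: 5)
  step 9: ref 6 -> HIT, frames=[2,6,1] (faults so far: 5)
  step 10: ref 2 -> HIT, frames=[2,6,1] (faults so far: 5)
  step 11: ref 7 -> FAULT, evict 1, frames=[2,6,7] (faults so far: 6)
  step 12: ref 1 -> FAULT, evict 2, frames=[1,6,7] (faults so far: 7)
  step 13: ref 6 -> HIT, frames=[1,6,7] (faults so far: 7)
  step 14: ref 6 -> HIT, frames=[1,6,7] (faults so far: 7)
  FIFO total faults: 7
--- LRU ---
  step 0: ref 6 -> FAULT, frames=[6,-,-] (faults so far: 1)
  step 1: ref 7 -> FAULT, frames=[6,7,-] (faults so far: 2)
  step 2: ref 1 -> FAULT, frames=[6,7,1] (faults so far: 3)
  step 3: ref 7 -> HIT, frames=[6,7,1] (faults so far: 3)
  step 4: ref 7 -> HIT, frames=[6,7,1] (faults so far: 3)
  step 5: ref 2 -> FAULT, evict 6, frames=[2,7,1] (faults so far: 4)
  step 6: ref 6 -> FAULT, evict 1, frames=[2,7,6] (faults so far: 5)
  step 7: ref 2 -> HIT, frames=[2,7,6] (faults so far: 5)
  step 8: ref 1 -> FAULT, evict 7, frames=[2,1,6] (faults so far: 6)
  step 9: ref 6 -> HIT, frames=[2,1,6] (faults so far: 6)
  step 10: ref 2 -> HIT, frames=[2,1,6] (faults so far: 6)
  step 11: ref 7 -> FAULT, evict 1, frames=[2,7,6] (faults so far: 7)
  step 12: ref 1 -> FAULT, evict 6, frames=[2,7,1] (faults so far: 8)
  step 13: ref 6 -> FAULT, evict 2, frames=[6,7,1] (faults so far: 9)
  step 14: ref 6 -> HIT, frames=[6,7,1] (faults so far: 9)
  LRU total faults: 9
--- Optimal ---
  step 0: ref 6 -> FAULT, frames=[6,-,-] (faults so far: 1)
  step 1: ref 7 -> FAULT, frames=[6,7,-] (faults so far: 2)
  step 2: ref 1 -> FAULT, frames=[6,7,1] (faults so far: 3)
  step 3: ref 7 -> HIT, frames=[6,7,1] (faults so far: 3)
  step 4: ref 7 -> HIT, frames=[6,7,1] (faults so far: 3)
  step 5: ref 2 -> FAULT, evict 7, frames=[6,2,1] (faults so far: 4)
  step 6: ref 6 -> HIT, frames=[6,2,1] (faults so far: 4)
  step 7: ref 2 -> HIT, frames=[6,2,1] (faults so far: 4)
  step 8: ref 1 -> HIT, frames=[6,2,1] (faults so far: 4)
  step 9: ref 6 -> HIT, frames=[6,2,1] (faults so far: 4)
  step 10: ref 2 -> HIT, frames=[6,2,1] (faults so far: 4)
  step 11: ref 7 -> FAULT, evict 2, frames=[6,7,1] (faults so far: 5)
  step 12: ref 1 -> HIT, frames=[6,7,1] (faults so far: 5)
  step 13: ref 6 -> HIT, frames=[6,7,1] (faults so far: 5)
  step 14: ref 6 -> HIT, frames=[6,7,1] (faults so far: 5)
  Optimal total faults: 5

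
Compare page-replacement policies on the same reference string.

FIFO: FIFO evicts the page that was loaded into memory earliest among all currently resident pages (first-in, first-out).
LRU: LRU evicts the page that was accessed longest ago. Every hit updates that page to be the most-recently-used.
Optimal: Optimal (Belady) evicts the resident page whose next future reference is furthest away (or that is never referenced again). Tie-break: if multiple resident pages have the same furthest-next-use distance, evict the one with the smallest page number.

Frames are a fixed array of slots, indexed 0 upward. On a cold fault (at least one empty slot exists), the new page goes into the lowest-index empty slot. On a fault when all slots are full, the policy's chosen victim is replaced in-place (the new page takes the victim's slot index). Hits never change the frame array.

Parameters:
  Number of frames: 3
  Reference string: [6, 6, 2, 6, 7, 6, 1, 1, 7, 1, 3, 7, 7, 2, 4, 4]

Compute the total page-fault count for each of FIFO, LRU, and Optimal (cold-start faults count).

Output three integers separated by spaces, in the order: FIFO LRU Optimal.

--- FIFO ---
  step 0: ref 6 -> FAULT, frames=[6,-,-] (faults so far: 1)
  step 1: ref 6 -> HIT, frames=[6,-,-] (faults so far: 1)
  step 2: ref 2 -> FAULT, frames=[6,2,-] (faults so far: 2)
  step 3: ref 6 -> HIT, frames=[6,2,-] (faults so far: 2)
  step 4: ref 7 -> FAULT, frames=[6,2,7] (faults so far: 3)
  step 5: ref 6 -> HIT, frames=[6,2,7] (faults so far: 3)
  step 6: ref 1 -> FAULT, evict 6, frames=[1,2,7] (faults so far: 4)
  step 7: ref 1 -> HIT, frames=[1,2,7] (faults so far: 4)
  step 8: ref 7 -> HIT, frames=[1,2,7] (faults so far: 4)
  step 9: ref 1 -> HIT, frames=[1,2,7] (faults so far: 4)
  step 10: ref 3 -> FAULT, evict 2, frames=[1,3,7] (faults so far: 5)
  step 11: ref 7 -> HIT, frames=[1,3,7] (faults so far: 5)
  step 12: ref 7 -> HIT, frames=[1,3,7] (faults so far: 5)
  step 13: ref 2 -> FAULT, evict 7, frames=[1,3,2] (faults so far: 6)
  step 14: ref 4 -> FAULT, evict 1, frames=[4,3,2] (faults so far: 7)
  step 15: ref 4 -> HIT, frames=[4,3,2] (faults so far: 7)
  FIFO total faults: 7
--- LRU ---
  step 0: ref 6 -> FAULT, frames=[6,-,-] (faults so far: 1)
  step 1: ref 6 -> HIT, frames=[6,-,-] (faults so far: 1)
  step 2: ref 2 -> FAULT, frames=[6,2,-] (faults so far: 2)
  step 3: ref 6 -> HIT, frames=[6,2,-] (faults so far: 2)
  step 4: ref 7 -> FAULT, frames=[6,2,7] (faults so far: 3)
  step 5: ref 6 -> HIT, frames=[6,2,7] (faults so far: 3)
  step 6: ref 1 -> FAULT, evict 2, frames=[6,1,7] (faults so far: 4)
  step 7: ref 1 -> HIT, frames=[6,1,7] (faults so far: 4)
  step 8: ref 7 -> HIT, frames=[6,1,7] (faults so far: 4)
  step 9: ref 1 -> HIT, frames=[6,1,7] (faults so far: 4)
  step 10: ref 3 -> FAULT, evict 6, frames=[3,1,7] (faults so far: 5)
  step 11: ref 7 -> HIT, frames=[3,1,7] (faults so far: 5)
  step 12: ref 7 -> HIT, frames=[3,1,7] (faults so far: 5)
  step 13: ref 2 -> FAULT, evict 1, frames=[3,2,7] (faults so far: 6)
  step 14: ref 4 -> FAULT, evict 3, frames=[4,2,7] (faults so far: 7)
  step 15: ref 4 -> HIT, frames=[4,2,7] (faults so far: 7)
  LRU total faults: 7
--- Optimal ---
  step 0: ref 6 -> FAULT, frames=[6,-,-] (faults so far: 1)
  step 1: ref 6 -> HIT, frames=[6,-,-] (faults so far: 1)
  step 2: ref 2 -> FAULT, frames=[6,2,-] (faults so far: 2)
  step 3: ref 6 -> HIT, frames=[6,2,-] (faults so far: 2)
  step 4: ref 7 -> FAULT, frames=[6,2,7] (faults so far: 3)
  step 5: ref 6 -> HIT, frames=[6,2,7] (faults so far: 3)
  step 6: ref 1 -> FAULT, evict 6, frames=[1,2,7] (faults so far: 4)
  step 7: ref 1 -> HIT, frames=[1,2,7] (faults so far: 4)
  step 8: ref 7 -> HIT, frames=[1,2,7] (faults so far: 4)
  step 9: ref 1 -> HIT, frames=[1,2,7] (faults so far: 4)
  step 10: ref 3 -> FAULT, evict 1, frames=[3,2,7] (faults so far: 5)
  step 11: ref 7 -> HIT, frames=[3,2,7] (faults so far: 5)
  step 12: ref 7 -> HIT, frames=[3,2,7] (faults so far: 5)
  step 13: ref 2 -> HIT, frames=[3,2,7] (faults so far: 5)
  step 14: ref 4 -> FAULT, evict 2, frames=[3,4,7] (faults so far: 6)
  step 15: ref 4 -> HIT, frames=[3,4,7] (faults so far: 6)
  Optimal total faults: 6

Answer: 7 7 6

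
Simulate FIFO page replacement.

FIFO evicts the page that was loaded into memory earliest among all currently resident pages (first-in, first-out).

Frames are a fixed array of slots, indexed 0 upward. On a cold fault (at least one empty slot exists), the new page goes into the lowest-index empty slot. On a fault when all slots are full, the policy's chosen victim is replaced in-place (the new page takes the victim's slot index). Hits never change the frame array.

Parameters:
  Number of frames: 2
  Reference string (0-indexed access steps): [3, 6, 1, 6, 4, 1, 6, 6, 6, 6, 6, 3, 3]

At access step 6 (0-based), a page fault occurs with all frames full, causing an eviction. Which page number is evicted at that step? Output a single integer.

Answer: 1

Derivation:
Step 0: ref 3 -> FAULT, frames=[3,-]
Step 1: ref 6 -> FAULT, frames=[3,6]
Step 2: ref 1 -> FAULT, evict 3, frames=[1,6]
Step 3: ref 6 -> HIT, frames=[1,6]
Step 4: ref 4 -> FAULT, evict 6, frames=[1,4]
Step 5: ref 1 -> HIT, frames=[1,4]
Step 6: ref 6 -> FAULT, evict 1, frames=[6,4]
At step 6: evicted page 1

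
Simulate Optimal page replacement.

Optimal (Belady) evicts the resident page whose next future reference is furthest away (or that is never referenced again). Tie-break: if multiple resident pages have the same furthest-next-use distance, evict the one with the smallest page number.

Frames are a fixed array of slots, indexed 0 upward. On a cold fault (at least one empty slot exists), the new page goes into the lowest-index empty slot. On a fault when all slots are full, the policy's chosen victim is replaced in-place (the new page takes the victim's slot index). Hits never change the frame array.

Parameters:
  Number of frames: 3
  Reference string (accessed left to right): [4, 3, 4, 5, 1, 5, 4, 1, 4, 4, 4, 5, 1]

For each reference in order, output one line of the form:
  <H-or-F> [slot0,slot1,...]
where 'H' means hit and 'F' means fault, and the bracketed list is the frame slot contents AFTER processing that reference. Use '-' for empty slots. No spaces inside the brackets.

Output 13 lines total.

F [4,-,-]
F [4,3,-]
H [4,3,-]
F [4,3,5]
F [4,1,5]
H [4,1,5]
H [4,1,5]
H [4,1,5]
H [4,1,5]
H [4,1,5]
H [4,1,5]
H [4,1,5]
H [4,1,5]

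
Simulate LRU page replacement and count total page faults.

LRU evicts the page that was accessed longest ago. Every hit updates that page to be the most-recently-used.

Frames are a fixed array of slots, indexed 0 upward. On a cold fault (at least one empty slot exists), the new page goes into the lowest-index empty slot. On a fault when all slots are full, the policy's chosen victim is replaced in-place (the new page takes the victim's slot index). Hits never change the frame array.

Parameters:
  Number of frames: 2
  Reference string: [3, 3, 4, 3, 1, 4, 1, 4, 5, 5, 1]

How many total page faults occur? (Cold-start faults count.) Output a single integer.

Answer: 6

Derivation:
Step 0: ref 3 → FAULT, frames=[3,-]
Step 1: ref 3 → HIT, frames=[3,-]
Step 2: ref 4 → FAULT, frames=[3,4]
Step 3: ref 3 → HIT, frames=[3,4]
Step 4: ref 1 → FAULT (evict 4), frames=[3,1]
Step 5: ref 4 → FAULT (evict 3), frames=[4,1]
Step 6: ref 1 → HIT, frames=[4,1]
Step 7: ref 4 → HIT, frames=[4,1]
Step 8: ref 5 → FAULT (evict 1), frames=[4,5]
Step 9: ref 5 → HIT, frames=[4,5]
Step 10: ref 1 → FAULT (evict 4), frames=[1,5]
Total faults: 6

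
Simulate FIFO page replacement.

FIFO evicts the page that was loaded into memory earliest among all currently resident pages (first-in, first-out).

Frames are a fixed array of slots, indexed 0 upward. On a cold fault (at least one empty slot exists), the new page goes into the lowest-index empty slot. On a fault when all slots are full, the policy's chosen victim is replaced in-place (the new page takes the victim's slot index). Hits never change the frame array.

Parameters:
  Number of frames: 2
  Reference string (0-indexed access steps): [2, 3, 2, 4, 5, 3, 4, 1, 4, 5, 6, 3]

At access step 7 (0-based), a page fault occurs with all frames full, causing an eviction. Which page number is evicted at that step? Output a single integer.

Answer: 3

Derivation:
Step 0: ref 2 -> FAULT, frames=[2,-]
Step 1: ref 3 -> FAULT, frames=[2,3]
Step 2: ref 2 -> HIT, frames=[2,3]
Step 3: ref 4 -> FAULT, evict 2, frames=[4,3]
Step 4: ref 5 -> FAULT, evict 3, frames=[4,5]
Step 5: ref 3 -> FAULT, evict 4, frames=[3,5]
Step 6: ref 4 -> FAULT, evict 5, frames=[3,4]
Step 7: ref 1 -> FAULT, evict 3, frames=[1,4]
At step 7: evicted page 3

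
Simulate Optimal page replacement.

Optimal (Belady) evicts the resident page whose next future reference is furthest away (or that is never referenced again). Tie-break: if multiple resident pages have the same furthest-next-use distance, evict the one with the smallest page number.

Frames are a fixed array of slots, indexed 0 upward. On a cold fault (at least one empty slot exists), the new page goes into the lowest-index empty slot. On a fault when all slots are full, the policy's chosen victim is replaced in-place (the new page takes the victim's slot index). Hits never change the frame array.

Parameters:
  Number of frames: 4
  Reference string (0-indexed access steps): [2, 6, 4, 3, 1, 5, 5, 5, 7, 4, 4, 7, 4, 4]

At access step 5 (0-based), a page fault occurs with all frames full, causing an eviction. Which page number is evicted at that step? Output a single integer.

Answer: 1

Derivation:
Step 0: ref 2 -> FAULT, frames=[2,-,-,-]
Step 1: ref 6 -> FAULT, frames=[2,6,-,-]
Step 2: ref 4 -> FAULT, frames=[2,6,4,-]
Step 3: ref 3 -> FAULT, frames=[2,6,4,3]
Step 4: ref 1 -> FAULT, evict 2, frames=[1,6,4,3]
Step 5: ref 5 -> FAULT, evict 1, frames=[5,6,4,3]
At step 5: evicted page 1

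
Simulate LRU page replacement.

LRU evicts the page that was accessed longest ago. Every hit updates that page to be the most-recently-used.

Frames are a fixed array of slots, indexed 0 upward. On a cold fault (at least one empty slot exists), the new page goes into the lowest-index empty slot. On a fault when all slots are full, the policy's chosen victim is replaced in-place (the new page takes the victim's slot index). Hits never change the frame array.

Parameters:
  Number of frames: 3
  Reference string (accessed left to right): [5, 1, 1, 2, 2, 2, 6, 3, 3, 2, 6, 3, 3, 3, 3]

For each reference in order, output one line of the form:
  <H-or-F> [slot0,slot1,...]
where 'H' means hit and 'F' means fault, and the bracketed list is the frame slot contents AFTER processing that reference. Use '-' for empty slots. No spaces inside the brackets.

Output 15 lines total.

F [5,-,-]
F [5,1,-]
H [5,1,-]
F [5,1,2]
H [5,1,2]
H [5,1,2]
F [6,1,2]
F [6,3,2]
H [6,3,2]
H [6,3,2]
H [6,3,2]
H [6,3,2]
H [6,3,2]
H [6,3,2]
H [6,3,2]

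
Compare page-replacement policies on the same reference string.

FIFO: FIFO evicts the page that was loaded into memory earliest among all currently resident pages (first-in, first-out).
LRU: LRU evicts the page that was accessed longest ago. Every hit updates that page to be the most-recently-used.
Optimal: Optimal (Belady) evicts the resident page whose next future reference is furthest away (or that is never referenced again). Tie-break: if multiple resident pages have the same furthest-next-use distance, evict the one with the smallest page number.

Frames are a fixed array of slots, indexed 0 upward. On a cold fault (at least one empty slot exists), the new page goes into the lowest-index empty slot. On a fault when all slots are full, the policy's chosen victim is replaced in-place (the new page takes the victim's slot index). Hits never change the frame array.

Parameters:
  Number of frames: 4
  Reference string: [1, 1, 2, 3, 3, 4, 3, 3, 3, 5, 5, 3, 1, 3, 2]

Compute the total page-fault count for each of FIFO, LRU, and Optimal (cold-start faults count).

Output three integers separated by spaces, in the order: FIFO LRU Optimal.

Answer: 7 7 5

Derivation:
--- FIFO ---
  step 0: ref 1 -> FAULT, frames=[1,-,-,-] (faults so far: 1)
  step 1: ref 1 -> HIT, frames=[1,-,-,-] (faults so far: 1)
  step 2: ref 2 -> FAULT, frames=[1,2,-,-] (faults so far: 2)
  step 3: ref 3 -> FAULT, frames=[1,2,3,-] (faults so far: 3)
  step 4: ref 3 -> HIT, frames=[1,2,3,-] (faults so far: 3)
  step 5: ref 4 -> FAULT, frames=[1,2,3,4] (faults so far: 4)
  step 6: ref 3 -> HIT, frames=[1,2,3,4] (faults so far: 4)
  step 7: ref 3 -> HIT, frames=[1,2,3,4] (faults so far: 4)
  step 8: ref 3 -> HIT, frames=[1,2,3,4] (faults so far: 4)
  step 9: ref 5 -> FAULT, evict 1, frames=[5,2,3,4] (faults so far: 5)
  step 10: ref 5 -> HIT, frames=[5,2,3,4] (faults so far: 5)
  step 11: ref 3 -> HIT, frames=[5,2,3,4] (faults so far: 5)
  step 12: ref 1 -> FAULT, evict 2, frames=[5,1,3,4] (faults so far: 6)
  step 13: ref 3 -> HIT, frames=[5,1,3,4] (faults so far: 6)
  step 14: ref 2 -> FAULT, evict 3, frames=[5,1,2,4] (faults so far: 7)
  FIFO total faults: 7
--- LRU ---
  step 0: ref 1 -> FAULT, frames=[1,-,-,-] (faults so far: 1)
  step 1: ref 1 -> HIT, frames=[1,-,-,-] (faults so far: 1)
  step 2: ref 2 -> FAULT, frames=[1,2,-,-] (faults so far: 2)
  step 3: ref 3 -> FAULT, frames=[1,2,3,-] (faults so far: 3)
  step 4: ref 3 -> HIT, frames=[1,2,3,-] (faults so far: 3)
  step 5: ref 4 -> FAULT, frames=[1,2,3,4] (faults so far: 4)
  step 6: ref 3 -> HIT, frames=[1,2,3,4] (faults so far: 4)
  step 7: ref 3 -> HIT, frames=[1,2,3,4] (faults so far: 4)
  step 8: ref 3 -> HIT, frames=[1,2,3,4] (faults so far: 4)
  step 9: ref 5 -> FAULT, evict 1, frames=[5,2,3,4] (faults so far: 5)
  step 10: ref 5 -> HIT, frames=[5,2,3,4] (faults so far: 5)
  step 11: ref 3 -> HIT, frames=[5,2,3,4] (faults so far: 5)
  step 12: ref 1 -> FAULT, evict 2, frames=[5,1,3,4] (faults so far: 6)
  step 13: ref 3 -> HIT, frames=[5,1,3,4] (faults so far: 6)
  step 14: ref 2 -> FAULT, evict 4, frames=[5,1,3,2] (faults so far: 7)
  LRU total faults: 7
--- Optimal ---
  step 0: ref 1 -> FAULT, frames=[1,-,-,-] (faults so far: 1)
  step 1: ref 1 -> HIT, frames=[1,-,-,-] (faults so far: 1)
  step 2: ref 2 -> FAULT, frames=[1,2,-,-] (faults so far: 2)
  step 3: ref 3 -> FAULT, frames=[1,2,3,-] (faults so far: 3)
  step 4: ref 3 -> HIT, frames=[1,2,3,-] (faults so far: 3)
  step 5: ref 4 -> FAULT, frames=[1,2,3,4] (faults so far: 4)
  step 6: ref 3 -> HIT, frames=[1,2,3,4] (faults so far: 4)
  step 7: ref 3 -> HIT, frames=[1,2,3,4] (faults so far: 4)
  step 8: ref 3 -> HIT, frames=[1,2,3,4] (faults so far: 4)
  step 9: ref 5 -> FAULT, evict 4, frames=[1,2,3,5] (faults so far: 5)
  step 10: ref 5 -> HIT, frames=[1,2,3,5] (faults so far: 5)
  step 11: ref 3 -> HIT, frames=[1,2,3,5] (faults so far: 5)
  step 12: ref 1 -> HIT, frames=[1,2,3,5] (faults so far: 5)
  step 13: ref 3 -> HIT, frames=[1,2,3,5] (faults so far: 5)
  step 14: ref 2 -> HIT, frames=[1,2,3,5] (faults so far: 5)
  Optimal total faults: 5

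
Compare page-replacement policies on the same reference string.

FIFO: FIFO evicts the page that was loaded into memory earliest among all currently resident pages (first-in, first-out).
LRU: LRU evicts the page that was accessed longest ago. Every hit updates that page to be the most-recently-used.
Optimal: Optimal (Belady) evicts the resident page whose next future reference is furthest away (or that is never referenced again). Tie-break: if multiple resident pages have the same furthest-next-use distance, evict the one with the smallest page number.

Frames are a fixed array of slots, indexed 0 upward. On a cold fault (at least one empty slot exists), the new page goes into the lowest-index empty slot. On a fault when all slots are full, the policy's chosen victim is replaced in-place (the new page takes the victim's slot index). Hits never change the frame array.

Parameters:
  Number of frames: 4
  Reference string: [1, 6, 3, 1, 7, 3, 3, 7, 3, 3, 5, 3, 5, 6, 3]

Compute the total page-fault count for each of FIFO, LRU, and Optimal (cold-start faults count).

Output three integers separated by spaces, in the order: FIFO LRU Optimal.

--- FIFO ---
  step 0: ref 1 -> FAULT, frames=[1,-,-,-] (faults so far: 1)
  step 1: ref 6 -> FAULT, frames=[1,6,-,-] (faults so far: 2)
  step 2: ref 3 -> FAULT, frames=[1,6,3,-] (faults so far: 3)
  step 3: ref 1 -> HIT, frames=[1,6,3,-] (faults so far: 3)
  step 4: ref 7 -> FAULT, frames=[1,6,3,7] (faults so far: 4)
  step 5: ref 3 -> HIT, frames=[1,6,3,7] (faults so far: 4)
  step 6: ref 3 -> HIT, frames=[1,6,3,7] (faults so far: 4)
  step 7: ref 7 -> HIT, frames=[1,6,3,7] (faults so far: 4)
  step 8: ref 3 -> HIT, frames=[1,6,3,7] (faults so far: 4)
  step 9: ref 3 -> HIT, frames=[1,6,3,7] (faults so far: 4)
  step 10: ref 5 -> FAULT, evict 1, frames=[5,6,3,7] (faults so far: 5)
  step 11: ref 3 -> HIT, frames=[5,6,3,7] (faults so far: 5)
  step 12: ref 5 -> HIT, frames=[5,6,3,7] (faults so far: 5)
  step 13: ref 6 -> HIT, frames=[5,6,3,7] (faults so far: 5)
  step 14: ref 3 -> HIT, frames=[5,6,3,7] (faults so far: 5)
  FIFO total faults: 5
--- LRU ---
  step 0: ref 1 -> FAULT, frames=[1,-,-,-] (faults so far: 1)
  step 1: ref 6 -> FAULT, frames=[1,6,-,-] (faults so far: 2)
  step 2: ref 3 -> FAULT, frames=[1,6,3,-] (faults so far: 3)
  step 3: ref 1 -> HIT, frames=[1,6,3,-] (faults so far: 3)
  step 4: ref 7 -> FAULT, frames=[1,6,3,7] (faults so far: 4)
  step 5: ref 3 -> HIT, frames=[1,6,3,7] (faults so far: 4)
  step 6: ref 3 -> HIT, frames=[1,6,3,7] (faults so far: 4)
  step 7: ref 7 -> HIT, frames=[1,6,3,7] (faults so far: 4)
  step 8: ref 3 -> HIT, frames=[1,6,3,7] (faults so far: 4)
  step 9: ref 3 -> HIT, frames=[1,6,3,7] (faults so far: 4)
  step 10: ref 5 -> FAULT, evict 6, frames=[1,5,3,7] (faults so far: 5)
  step 11: ref 3 -> HIT, frames=[1,5,3,7] (faults so far: 5)
  step 12: ref 5 -> HIT, frames=[1,5,3,7] (faults so far: 5)
  step 13: ref 6 -> FAULT, evict 1, frames=[6,5,3,7] (faults so far: 6)
  step 14: ref 3 -> HIT, frames=[6,5,3,7] (faults so far: 6)
  LRU total faults: 6
--- Optimal ---
  step 0: ref 1 -> FAULT, frames=[1,-,-,-] (faults so far: 1)
  step 1: ref 6 -> FAULT, frames=[1,6,-,-] (faults so far: 2)
  step 2: ref 3 -> FAULT, frames=[1,6,3,-] (faults so far: 3)
  step 3: ref 1 -> HIT, frames=[1,6,3,-] (faults so far: 3)
  step 4: ref 7 -> FAULT, frames=[1,6,3,7] (faults so far: 4)
  step 5: ref 3 -> HIT, frames=[1,6,3,7] (faults so far: 4)
  step 6: ref 3 -> HIT, frames=[1,6,3,7] (faults so far: 4)
  step 7: ref 7 -> HIT, frames=[1,6,3,7] (faults so far: 4)
  step 8: ref 3 -> HIT, frames=[1,6,3,7] (faults so far: 4)
  step 9: ref 3 -> HIT, frames=[1,6,3,7] (faults so far: 4)
  step 10: ref 5 -> FAULT, evict 1, frames=[5,6,3,7] (faults so far: 5)
  step 11: ref 3 -> HIT, frames=[5,6,3,7] (faults so far: 5)
  step 12: ref 5 -> HIT, frames=[5,6,3,7] (faults so far: 5)
  step 13: ref 6 -> HIT, frames=[5,6,3,7] (faults so far: 5)
  step 14: ref 3 -> HIT, frames=[5,6,3,7] (faults so far: 5)
  Optimal total faults: 5

Answer: 5 6 5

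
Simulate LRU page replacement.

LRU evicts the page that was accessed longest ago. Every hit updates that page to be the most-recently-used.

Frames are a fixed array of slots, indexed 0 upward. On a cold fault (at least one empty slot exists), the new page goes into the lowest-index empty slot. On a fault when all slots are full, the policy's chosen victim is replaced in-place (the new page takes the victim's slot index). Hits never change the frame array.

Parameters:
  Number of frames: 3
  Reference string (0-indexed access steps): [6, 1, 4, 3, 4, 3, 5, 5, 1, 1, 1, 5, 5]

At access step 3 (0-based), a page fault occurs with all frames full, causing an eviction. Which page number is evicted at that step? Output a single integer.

Step 0: ref 6 -> FAULT, frames=[6,-,-]
Step 1: ref 1 -> FAULT, frames=[6,1,-]
Step 2: ref 4 -> FAULT, frames=[6,1,4]
Step 3: ref 3 -> FAULT, evict 6, frames=[3,1,4]
At step 3: evicted page 6

Answer: 6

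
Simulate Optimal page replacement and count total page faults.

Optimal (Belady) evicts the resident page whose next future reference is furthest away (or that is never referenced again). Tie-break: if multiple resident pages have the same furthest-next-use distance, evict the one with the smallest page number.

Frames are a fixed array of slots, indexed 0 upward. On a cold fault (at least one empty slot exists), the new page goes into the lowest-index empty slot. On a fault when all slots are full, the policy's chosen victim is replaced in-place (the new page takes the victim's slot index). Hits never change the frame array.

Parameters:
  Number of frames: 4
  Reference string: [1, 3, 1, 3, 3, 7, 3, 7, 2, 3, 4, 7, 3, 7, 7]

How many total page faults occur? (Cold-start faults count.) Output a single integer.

Step 0: ref 1 → FAULT, frames=[1,-,-,-]
Step 1: ref 3 → FAULT, frames=[1,3,-,-]
Step 2: ref 1 → HIT, frames=[1,3,-,-]
Step 3: ref 3 → HIT, frames=[1,3,-,-]
Step 4: ref 3 → HIT, frames=[1,3,-,-]
Step 5: ref 7 → FAULT, frames=[1,3,7,-]
Step 6: ref 3 → HIT, frames=[1,3,7,-]
Step 7: ref 7 → HIT, frames=[1,3,7,-]
Step 8: ref 2 → FAULT, frames=[1,3,7,2]
Step 9: ref 3 → HIT, frames=[1,3,7,2]
Step 10: ref 4 → FAULT (evict 1), frames=[4,3,7,2]
Step 11: ref 7 → HIT, frames=[4,3,7,2]
Step 12: ref 3 → HIT, frames=[4,3,7,2]
Step 13: ref 7 → HIT, frames=[4,3,7,2]
Step 14: ref 7 → HIT, frames=[4,3,7,2]
Total faults: 5

Answer: 5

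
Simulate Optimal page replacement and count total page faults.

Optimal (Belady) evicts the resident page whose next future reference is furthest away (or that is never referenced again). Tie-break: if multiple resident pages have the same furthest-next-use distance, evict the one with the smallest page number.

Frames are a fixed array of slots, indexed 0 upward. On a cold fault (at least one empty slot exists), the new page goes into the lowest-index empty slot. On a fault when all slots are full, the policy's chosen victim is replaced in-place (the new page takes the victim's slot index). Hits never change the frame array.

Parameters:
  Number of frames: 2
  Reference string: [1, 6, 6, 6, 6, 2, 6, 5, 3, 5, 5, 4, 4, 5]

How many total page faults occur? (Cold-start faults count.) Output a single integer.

Step 0: ref 1 → FAULT, frames=[1,-]
Step 1: ref 6 → FAULT, frames=[1,6]
Step 2: ref 6 → HIT, frames=[1,6]
Step 3: ref 6 → HIT, frames=[1,6]
Step 4: ref 6 → HIT, frames=[1,6]
Step 5: ref 2 → FAULT (evict 1), frames=[2,6]
Step 6: ref 6 → HIT, frames=[2,6]
Step 7: ref 5 → FAULT (evict 2), frames=[5,6]
Step 8: ref 3 → FAULT (evict 6), frames=[5,3]
Step 9: ref 5 → HIT, frames=[5,3]
Step 10: ref 5 → HIT, frames=[5,3]
Step 11: ref 4 → FAULT (evict 3), frames=[5,4]
Step 12: ref 4 → HIT, frames=[5,4]
Step 13: ref 5 → HIT, frames=[5,4]
Total faults: 6

Answer: 6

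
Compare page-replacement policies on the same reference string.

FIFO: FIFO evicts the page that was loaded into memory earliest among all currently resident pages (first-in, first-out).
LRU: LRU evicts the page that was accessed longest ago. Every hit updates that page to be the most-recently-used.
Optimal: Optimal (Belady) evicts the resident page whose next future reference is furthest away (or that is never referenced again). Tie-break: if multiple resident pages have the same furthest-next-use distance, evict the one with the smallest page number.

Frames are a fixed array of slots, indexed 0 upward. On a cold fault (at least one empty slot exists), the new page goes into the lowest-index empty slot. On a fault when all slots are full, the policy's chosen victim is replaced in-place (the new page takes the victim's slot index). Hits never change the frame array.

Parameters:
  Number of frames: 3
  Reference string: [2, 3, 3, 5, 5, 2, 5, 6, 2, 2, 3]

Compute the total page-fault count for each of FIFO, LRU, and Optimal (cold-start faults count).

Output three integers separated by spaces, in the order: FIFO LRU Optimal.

--- FIFO ---
  step 0: ref 2 -> FAULT, frames=[2,-,-] (faults so far: 1)
  step 1: ref 3 -> FAULT, frames=[2,3,-] (faults so far: 2)
  step 2: ref 3 -> HIT, frames=[2,3,-] (faults so far: 2)
  step 3: ref 5 -> FAULT, frames=[2,3,5] (faults so far: 3)
  step 4: ref 5 -> HIT, frames=[2,3,5] (faults so far: 3)
  step 5: ref 2 -> HIT, frames=[2,3,5] (faults so far: 3)
  step 6: ref 5 -> HIT, frames=[2,3,5] (faults so far: 3)
  step 7: ref 6 -> FAULT, evict 2, frames=[6,3,5] (faults so far: 4)
  step 8: ref 2 -> FAULT, evict 3, frames=[6,2,5] (faults so far: 5)
  step 9: ref 2 -> HIT, frames=[6,2,5] (faults so far: 5)
  step 10: ref 3 -> FAULT, evict 5, frames=[6,2,3] (faults so far: 6)
  FIFO total faults: 6
--- LRU ---
  step 0: ref 2 -> FAULT, frames=[2,-,-] (faults so far: 1)
  step 1: ref 3 -> FAULT, frames=[2,3,-] (faults so far: 2)
  step 2: ref 3 -> HIT, frames=[2,3,-] (faults so far: 2)
  step 3: ref 5 -> FAULT, frames=[2,3,5] (faults so far: 3)
  step 4: ref 5 -> HIT, frames=[2,3,5] (faults so far: 3)
  step 5: ref 2 -> HIT, frames=[2,3,5] (faults so far: 3)
  step 6: ref 5 -> HIT, frames=[2,3,5] (faults so far: 3)
  step 7: ref 6 -> FAULT, evict 3, frames=[2,6,5] (faults so far: 4)
  step 8: ref 2 -> HIT, frames=[2,6,5] (faults so far: 4)
  step 9: ref 2 -> HIT, frames=[2,6,5] (faults so far: 4)
  step 10: ref 3 -> FAULT, evict 5, frames=[2,6,3] (faults so far: 5)
  LRU total faults: 5
--- Optimal ---
  step 0: ref 2 -> FAULT, frames=[2,-,-] (faults so far: 1)
  step 1: ref 3 -> FAULT, frames=[2,3,-] (faults so far: 2)
  step 2: ref 3 -> HIT, frames=[2,3,-] (faults so far: 2)
  step 3: ref 5 -> FAULT, frames=[2,3,5] (faults so far: 3)
  step 4: ref 5 -> HIT, frames=[2,3,5] (faults so far: 3)
  step 5: ref 2 -> HIT, frames=[2,3,5] (faults so far: 3)
  step 6: ref 5 -> HIT, frames=[2,3,5] (faults so far: 3)
  step 7: ref 6 -> FAULT, evict 5, frames=[2,3,6] (faults so far: 4)
  step 8: ref 2 -> HIT, frames=[2,3,6] (faults so far: 4)
  step 9: ref 2 -> HIT, frames=[2,3,6] (faults so far: 4)
  step 10: ref 3 -> HIT, frames=[2,3,6] (faults so far: 4)
  Optimal total faults: 4

Answer: 6 5 4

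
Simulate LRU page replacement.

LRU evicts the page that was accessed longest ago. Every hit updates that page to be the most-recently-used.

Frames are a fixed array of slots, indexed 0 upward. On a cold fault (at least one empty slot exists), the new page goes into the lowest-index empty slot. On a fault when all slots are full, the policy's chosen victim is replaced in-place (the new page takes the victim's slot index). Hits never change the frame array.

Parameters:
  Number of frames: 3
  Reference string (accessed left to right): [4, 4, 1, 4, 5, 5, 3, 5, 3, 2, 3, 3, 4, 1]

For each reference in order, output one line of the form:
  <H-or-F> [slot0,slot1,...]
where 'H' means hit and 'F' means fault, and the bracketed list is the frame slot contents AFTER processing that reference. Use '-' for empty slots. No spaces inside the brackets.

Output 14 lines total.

F [4,-,-]
H [4,-,-]
F [4,1,-]
H [4,1,-]
F [4,1,5]
H [4,1,5]
F [4,3,5]
H [4,3,5]
H [4,3,5]
F [2,3,5]
H [2,3,5]
H [2,3,5]
F [2,3,4]
F [1,3,4]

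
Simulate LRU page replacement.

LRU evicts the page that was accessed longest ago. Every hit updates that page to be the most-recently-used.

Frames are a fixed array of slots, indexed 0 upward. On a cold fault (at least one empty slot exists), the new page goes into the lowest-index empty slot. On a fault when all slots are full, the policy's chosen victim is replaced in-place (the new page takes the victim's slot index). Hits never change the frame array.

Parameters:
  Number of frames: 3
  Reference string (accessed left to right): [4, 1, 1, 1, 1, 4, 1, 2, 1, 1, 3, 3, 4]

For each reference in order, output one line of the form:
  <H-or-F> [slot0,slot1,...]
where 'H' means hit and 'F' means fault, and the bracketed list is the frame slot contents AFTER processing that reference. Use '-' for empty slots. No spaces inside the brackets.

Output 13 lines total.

F [4,-,-]
F [4,1,-]
H [4,1,-]
H [4,1,-]
H [4,1,-]
H [4,1,-]
H [4,1,-]
F [4,1,2]
H [4,1,2]
H [4,1,2]
F [3,1,2]
H [3,1,2]
F [3,1,4]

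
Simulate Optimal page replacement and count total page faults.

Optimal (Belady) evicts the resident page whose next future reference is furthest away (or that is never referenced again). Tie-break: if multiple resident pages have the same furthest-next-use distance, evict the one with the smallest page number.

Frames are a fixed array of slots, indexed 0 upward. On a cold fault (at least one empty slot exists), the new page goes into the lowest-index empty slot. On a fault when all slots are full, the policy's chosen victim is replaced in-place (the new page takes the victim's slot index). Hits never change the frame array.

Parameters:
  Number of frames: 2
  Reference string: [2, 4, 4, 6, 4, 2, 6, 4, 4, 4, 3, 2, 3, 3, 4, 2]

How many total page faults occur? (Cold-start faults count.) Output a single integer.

Answer: 7

Derivation:
Step 0: ref 2 → FAULT, frames=[2,-]
Step 1: ref 4 → FAULT, frames=[2,4]
Step 2: ref 4 → HIT, frames=[2,4]
Step 3: ref 6 → FAULT (evict 2), frames=[6,4]
Step 4: ref 4 → HIT, frames=[6,4]
Step 5: ref 2 → FAULT (evict 4), frames=[6,2]
Step 6: ref 6 → HIT, frames=[6,2]
Step 7: ref 4 → FAULT (evict 6), frames=[4,2]
Step 8: ref 4 → HIT, frames=[4,2]
Step 9: ref 4 → HIT, frames=[4,2]
Step 10: ref 3 → FAULT (evict 4), frames=[3,2]
Step 11: ref 2 → HIT, frames=[3,2]
Step 12: ref 3 → HIT, frames=[3,2]
Step 13: ref 3 → HIT, frames=[3,2]
Step 14: ref 4 → FAULT (evict 3), frames=[4,2]
Step 15: ref 2 → HIT, frames=[4,2]
Total faults: 7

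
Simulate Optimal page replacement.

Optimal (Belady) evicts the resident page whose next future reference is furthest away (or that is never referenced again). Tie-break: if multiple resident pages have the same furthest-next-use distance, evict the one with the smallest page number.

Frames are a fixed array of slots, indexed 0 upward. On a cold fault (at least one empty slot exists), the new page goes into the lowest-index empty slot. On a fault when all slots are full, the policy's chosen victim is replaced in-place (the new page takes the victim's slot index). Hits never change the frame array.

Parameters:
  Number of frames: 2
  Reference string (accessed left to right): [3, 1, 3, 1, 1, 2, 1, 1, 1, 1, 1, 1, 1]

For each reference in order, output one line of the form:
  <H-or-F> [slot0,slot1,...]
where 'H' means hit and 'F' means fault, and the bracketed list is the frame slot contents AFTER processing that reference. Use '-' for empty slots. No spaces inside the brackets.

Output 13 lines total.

F [3,-]
F [3,1]
H [3,1]
H [3,1]
H [3,1]
F [2,1]
H [2,1]
H [2,1]
H [2,1]
H [2,1]
H [2,1]
H [2,1]
H [2,1]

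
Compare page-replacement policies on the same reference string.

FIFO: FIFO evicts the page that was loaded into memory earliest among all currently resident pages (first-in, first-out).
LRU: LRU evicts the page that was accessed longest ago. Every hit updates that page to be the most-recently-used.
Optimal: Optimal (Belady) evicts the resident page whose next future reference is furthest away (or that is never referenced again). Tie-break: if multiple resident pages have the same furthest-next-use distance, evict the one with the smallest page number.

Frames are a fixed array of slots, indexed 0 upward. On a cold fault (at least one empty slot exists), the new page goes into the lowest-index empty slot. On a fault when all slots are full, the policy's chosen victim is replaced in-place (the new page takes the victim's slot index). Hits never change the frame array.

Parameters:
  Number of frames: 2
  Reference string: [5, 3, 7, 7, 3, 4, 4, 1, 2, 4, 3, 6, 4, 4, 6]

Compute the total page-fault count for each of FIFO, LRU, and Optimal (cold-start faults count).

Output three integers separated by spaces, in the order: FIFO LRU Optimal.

Answer: 10 10 8

Derivation:
--- FIFO ---
  step 0: ref 5 -> FAULT, frames=[5,-] (faults so far: 1)
  step 1: ref 3 -> FAULT, frames=[5,3] (faults so far: 2)
  step 2: ref 7 -> FAULT, evict 5, frames=[7,3] (faults so far: 3)
  step 3: ref 7 -> HIT, frames=[7,3] (faults so far: 3)
  step 4: ref 3 -> HIT, frames=[7,3] (faults so far: 3)
  step 5: ref 4 -> FAULT, evict 3, frames=[7,4] (faults so far: 4)
  step 6: ref 4 -> HIT, frames=[7,4] (faults so far: 4)
  step 7: ref 1 -> FAULT, evict 7, frames=[1,4] (faults so far: 5)
  step 8: ref 2 -> FAULT, evict 4, frames=[1,2] (faults so far: 6)
  step 9: ref 4 -> FAULT, evict 1, frames=[4,2] (faults so far: 7)
  step 10: ref 3 -> FAULT, evict 2, frames=[4,3] (faults so far: 8)
  step 11: ref 6 -> FAULT, evict 4, frames=[6,3] (faults so far: 9)
  step 12: ref 4 -> FAULT, evict 3, frames=[6,4] (faults so far: 10)
  step 13: ref 4 -> HIT, frames=[6,4] (faults so far: 10)
  step 14: ref 6 -> HIT, frames=[6,4] (faults so far: 10)
  FIFO total faults: 10
--- LRU ---
  step 0: ref 5 -> FAULT, frames=[5,-] (faults so far: 1)
  step 1: ref 3 -> FAULT, frames=[5,3] (faults so far: 2)
  step 2: ref 7 -> FAULT, evict 5, frames=[7,3] (faults so far: 3)
  step 3: ref 7 -> HIT, frames=[7,3] (faults so far: 3)
  step 4: ref 3 -> HIT, frames=[7,3] (faults so far: 3)
  step 5: ref 4 -> FAULT, evict 7, frames=[4,3] (faults so far: 4)
  step 6: ref 4 -> HIT, frames=[4,3] (faults so far: 4)
  step 7: ref 1 -> FAULT, evict 3, frames=[4,1] (faults so far: 5)
  step 8: ref 2 -> FAULT, evict 4, frames=[2,1] (faults so far: 6)
  step 9: ref 4 -> FAULT, evict 1, frames=[2,4] (faults so far: 7)
  step 10: ref 3 -> FAULT, evict 2, frames=[3,4] (faults so far: 8)
  step 11: ref 6 -> FAULT, evict 4, frames=[3,6] (faults so far: 9)
  step 12: ref 4 -> FAULT, evict 3, frames=[4,6] (faults so far: 10)
  step 13: ref 4 -> HIT, frames=[4,6] (faults so far: 10)
  step 14: ref 6 -> HIT, frames=[4,6] (faults so far: 10)
  LRU total faults: 10
--- Optimal ---
  step 0: ref 5 -> FAULT, frames=[5,-] (faults so far: 1)
  step 1: ref 3 -> FAULT, frames=[5,3] (faults so far: 2)
  step 2: ref 7 -> FAULT, evict 5, frames=[7,3] (faults so far: 3)
  step 3: ref 7 -> HIT, frames=[7,3] (faults so far: 3)
  step 4: ref 3 -> HIT, frames=[7,3] (faults so far: 3)
  step 5: ref 4 -> FAULT, evict 7, frames=[4,3] (faults so far: 4)
  step 6: ref 4 -> HIT, frames=[4,3] (faults so far: 4)
  step 7: ref 1 -> FAULT, evict 3, frames=[4,1] (faults so far: 5)
  step 8: ref 2 -> FAULT, evict 1, frames=[4,2] (faults so far: 6)
  step 9: ref 4 -> HIT, frames=[4,2] (faults so far: 6)
  step 10: ref 3 -> FAULT, evict 2, frames=[4,3] (faults so far: 7)
  step 11: ref 6 -> FAULT, evict 3, frames=[4,6] (faults so far: 8)
  step 12: ref 4 -> HIT, frames=[4,6] (faults so far: 8)
  step 13: ref 4 -> HIT, frames=[4,6] (faults so far: 8)
  step 14: ref 6 -> HIT, frames=[4,6] (faults so far: 8)
  Optimal total faults: 8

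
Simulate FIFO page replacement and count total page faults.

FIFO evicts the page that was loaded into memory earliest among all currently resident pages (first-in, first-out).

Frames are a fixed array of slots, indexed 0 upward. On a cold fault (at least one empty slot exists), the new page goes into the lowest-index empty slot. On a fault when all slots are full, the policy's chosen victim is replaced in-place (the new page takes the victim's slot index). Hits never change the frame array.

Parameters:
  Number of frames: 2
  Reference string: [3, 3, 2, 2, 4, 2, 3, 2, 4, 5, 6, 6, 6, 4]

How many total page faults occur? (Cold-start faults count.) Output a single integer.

Step 0: ref 3 → FAULT, frames=[3,-]
Step 1: ref 3 → HIT, frames=[3,-]
Step 2: ref 2 → FAULT, frames=[3,2]
Step 3: ref 2 → HIT, frames=[3,2]
Step 4: ref 4 → FAULT (evict 3), frames=[4,2]
Step 5: ref 2 → HIT, frames=[4,2]
Step 6: ref 3 → FAULT (evict 2), frames=[4,3]
Step 7: ref 2 → FAULT (evict 4), frames=[2,3]
Step 8: ref 4 → FAULT (evict 3), frames=[2,4]
Step 9: ref 5 → FAULT (evict 2), frames=[5,4]
Step 10: ref 6 → FAULT (evict 4), frames=[5,6]
Step 11: ref 6 → HIT, frames=[5,6]
Step 12: ref 6 → HIT, frames=[5,6]
Step 13: ref 4 → FAULT (evict 5), frames=[4,6]
Total faults: 9

Answer: 9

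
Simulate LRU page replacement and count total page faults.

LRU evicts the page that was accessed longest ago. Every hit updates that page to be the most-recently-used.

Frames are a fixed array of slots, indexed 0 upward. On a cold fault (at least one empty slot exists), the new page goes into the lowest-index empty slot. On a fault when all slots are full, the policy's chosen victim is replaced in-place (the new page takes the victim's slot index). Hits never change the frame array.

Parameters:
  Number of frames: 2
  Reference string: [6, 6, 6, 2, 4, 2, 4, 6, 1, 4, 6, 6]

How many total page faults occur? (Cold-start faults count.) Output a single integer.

Answer: 7

Derivation:
Step 0: ref 6 → FAULT, frames=[6,-]
Step 1: ref 6 → HIT, frames=[6,-]
Step 2: ref 6 → HIT, frames=[6,-]
Step 3: ref 2 → FAULT, frames=[6,2]
Step 4: ref 4 → FAULT (evict 6), frames=[4,2]
Step 5: ref 2 → HIT, frames=[4,2]
Step 6: ref 4 → HIT, frames=[4,2]
Step 7: ref 6 → FAULT (evict 2), frames=[4,6]
Step 8: ref 1 → FAULT (evict 4), frames=[1,6]
Step 9: ref 4 → FAULT (evict 6), frames=[1,4]
Step 10: ref 6 → FAULT (evict 1), frames=[6,4]
Step 11: ref 6 → HIT, frames=[6,4]
Total faults: 7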